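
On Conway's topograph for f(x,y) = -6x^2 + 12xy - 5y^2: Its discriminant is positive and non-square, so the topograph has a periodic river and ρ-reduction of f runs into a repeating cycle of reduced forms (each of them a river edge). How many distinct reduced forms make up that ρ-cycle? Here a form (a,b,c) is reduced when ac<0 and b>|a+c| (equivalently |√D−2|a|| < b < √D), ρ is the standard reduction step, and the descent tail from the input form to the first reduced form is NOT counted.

D = 24, ⌊√D⌋ = 4
descent: ρ → (-5,-2,1)
descent: ρ → (1,4,-2)  [lands on river]
river: ρ → (-2,4,1)
ρ-cycle length = 2 (tail of 2 descent steps not counted)

2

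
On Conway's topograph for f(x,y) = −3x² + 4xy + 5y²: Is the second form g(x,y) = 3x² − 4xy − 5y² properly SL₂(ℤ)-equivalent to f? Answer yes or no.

D₁ = 76, D₂ = 76
river cycle of f (length 6): (5, 6, -2), (-2, 6, 5), (5, 4, -3), (-3, 8, 1), (1, 8, -3), (-3, 4, 5)
river cycle of g (length 6): (-5, 4, 3), (3, 8, -1), (-1, 8, 3), (3, 4, -5), (-5, 6, 2), (2, 6, -5)
cycles differ ⇒ inequivalent

no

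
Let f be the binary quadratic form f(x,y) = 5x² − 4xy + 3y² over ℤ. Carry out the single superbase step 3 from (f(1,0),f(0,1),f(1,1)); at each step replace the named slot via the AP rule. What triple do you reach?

start (5,3,4) = (f(1,0),f(0,1),f(1,1))
replace slot 3: 2·(5+3) − 4 = 12 → (5,3,12)

5,3,12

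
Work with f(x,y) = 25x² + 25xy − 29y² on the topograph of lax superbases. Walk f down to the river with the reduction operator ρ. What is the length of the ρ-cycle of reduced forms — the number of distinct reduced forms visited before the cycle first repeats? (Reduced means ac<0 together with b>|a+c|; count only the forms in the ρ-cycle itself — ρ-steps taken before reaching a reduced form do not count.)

D = 3525, ⌊√D⌋ = 59
river: ρ → (-29,33,21)
river: ρ → (21,51,-11)
river: ρ → (-11,59,1)
river: ρ → (1,59,-11)
river: ρ → (-11,51,21)
river: ρ → (21,33,-29)
river: ρ → (-29,25,25)
river: ρ → (25,25,-29)
ρ-cycle length = 8 (tail of 0 descent steps not counted)

8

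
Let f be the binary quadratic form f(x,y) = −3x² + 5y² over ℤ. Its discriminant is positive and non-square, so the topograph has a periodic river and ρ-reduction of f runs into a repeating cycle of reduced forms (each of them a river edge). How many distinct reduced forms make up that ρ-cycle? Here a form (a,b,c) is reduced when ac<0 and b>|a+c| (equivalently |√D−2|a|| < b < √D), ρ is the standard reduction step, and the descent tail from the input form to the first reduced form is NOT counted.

D = 60, ⌊√D⌋ = 7
descent: ρ → (5,0,-3)
descent: ρ → (-3,6,2)  [lands on river]
river: ρ → (2,6,-3)
ρ-cycle length = 2 (tail of 2 descent steps not counted)

2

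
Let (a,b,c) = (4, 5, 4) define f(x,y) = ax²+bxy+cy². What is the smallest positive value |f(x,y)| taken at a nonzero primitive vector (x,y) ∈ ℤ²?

translate: b→-3 (≡5 mod 8), so (4,5,4)→(4,-3,3)
flip: (4,-3,3)→(3,3,4)
reduced (well bottom): (3,3,4) with a≤c, −a<b≤a
well minimum = a = 3

3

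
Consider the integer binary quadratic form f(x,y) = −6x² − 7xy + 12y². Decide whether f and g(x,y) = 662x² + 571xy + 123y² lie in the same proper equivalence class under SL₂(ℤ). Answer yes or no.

D₁ = 337, D₂ = 337
river cycle of f (length 42): (12, 7, -6), (-6, 17, 2), (2, 15, -14), (-14, 13, 3), (3, 17, -4), (-4, 15, 7), (7, 13, -6), (-6, 11, 9), (9, 7, -8), (-8, 9, 8), … (32 more)
river cycle of g (length 42): (12, 7, -6), (-6, 17, 2), (2, 15, -14), (-14, 13, 3), (3, 17, -4), (-4, 15, 7), (7, 13, -6), (-6, 11, 9), (9, 7, -8), (-8, 9, 8), … (32 more)
cycles coincide ⇒ equivalent

yes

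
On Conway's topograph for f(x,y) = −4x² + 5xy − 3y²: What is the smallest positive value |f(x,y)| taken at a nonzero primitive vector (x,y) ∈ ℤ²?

translate: b→3 (≡-5 mod 8), so (4,-5,3)→(4,3,2)
flip: (4,3,2)→(2,-3,4)
translate: b→1 (≡-3 mod 4), so (2,-3,4)→(2,1,3)
reduced (well bottom): (2,1,3) with a≤c, −a<b≤a
well minimum |f| = |-2| = 2 (negative-definite)

2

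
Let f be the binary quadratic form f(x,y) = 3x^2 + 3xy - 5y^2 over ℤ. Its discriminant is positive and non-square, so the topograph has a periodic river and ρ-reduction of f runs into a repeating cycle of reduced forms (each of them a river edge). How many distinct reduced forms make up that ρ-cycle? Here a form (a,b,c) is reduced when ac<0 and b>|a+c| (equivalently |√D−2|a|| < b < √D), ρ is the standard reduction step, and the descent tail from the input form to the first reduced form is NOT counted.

D = 69, ⌊√D⌋ = 8
river: ρ → (-5,7,1)
river: ρ → (1,7,-5)
river: ρ → (-5,3,3)
river: ρ → (3,3,-5)
ρ-cycle length = 4 (tail of 0 descent steps not counted)

4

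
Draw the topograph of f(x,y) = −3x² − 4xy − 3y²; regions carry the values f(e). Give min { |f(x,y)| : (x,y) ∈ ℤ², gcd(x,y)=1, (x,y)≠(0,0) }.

translate: b→-2 (≡4 mod 6), so (3,4,3)→(3,-2,2)
flip: (3,-2,2)→(2,2,3)
reduced (well bottom): (2,2,3) with a≤c, −a<b≤a
well minimum |f| = |-2| = 2 (negative-definite)

2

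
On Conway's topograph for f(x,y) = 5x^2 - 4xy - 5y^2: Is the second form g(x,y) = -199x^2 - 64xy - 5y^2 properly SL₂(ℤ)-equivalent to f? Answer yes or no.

D₁ = 116, D₂ = 116
river cycle of f (length 10): (-5, 4, 5), (5, 6, -4), (-4, 10, 1), (1, 10, -4), (-4, 6, 5), (5, 4, -5), (-5, 6, 4), (4, 10, -1), (-1, 10, 4), (4, 6, -5)
river cycle of g (length 10): (-5, 4, 5), (5, 6, -4), (-4, 10, 1), (1, 10, -4), (-4, 6, 5), (5, 4, -5), (-5, 6, 4), (4, 10, -1), (-1, 10, 4), (4, 6, -5)
cycles coincide ⇒ equivalent

yes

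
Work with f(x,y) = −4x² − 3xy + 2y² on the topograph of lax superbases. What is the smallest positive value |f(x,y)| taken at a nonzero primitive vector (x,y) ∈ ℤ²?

descent: ρ → (2,3,-4)  [lands on river]
river: ρ → (-4,5,1)
river: ρ → (1,5,-4)
river: ρ → (-4,3,2)
river: ρ → (2,5,-2)
river: ρ → (-2,3,4)
river: ρ → (4,5,-1)
river: ρ → (-1,5,4)
river: ρ → (4,3,-2)
river: ρ → (-2,5,2)
closes: descent 1, river 10
min |a| on river = 1

1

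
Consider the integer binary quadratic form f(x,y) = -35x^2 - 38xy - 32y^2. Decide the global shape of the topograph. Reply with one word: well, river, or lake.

D = b²−4ac = (-38)² − 4·(-35)·(-32) = -3036
D < 0 ⇒ definite ⇒ every region one sign ⇒ single well

well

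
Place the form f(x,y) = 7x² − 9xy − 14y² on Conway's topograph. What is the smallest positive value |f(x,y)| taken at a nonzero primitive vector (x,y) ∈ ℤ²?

descent: ρ → (-14,9,7)  [lands on river]
river: ρ → (7,19,-4)
river: ρ → (-4,21,2)
river: ρ → (2,19,-14)
closes: descent 1, river 4
min |a| on river = 2

2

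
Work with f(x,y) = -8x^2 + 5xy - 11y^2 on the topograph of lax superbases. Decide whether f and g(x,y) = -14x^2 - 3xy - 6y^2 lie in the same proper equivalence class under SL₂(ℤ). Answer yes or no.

D₁ = -327, D₂ = -327
f is negative-definite; reduce −f:
−f: reduced (well bottom): (8,-5,11) with a≤c, −a<b≤a
flip sign back: reduced form of f is (-8,5,-11)
g is negative-definite; reduce −g:
−g: flip: (14,3,6)→(6,-3,14)
−g: reduced (well bottom): (6,-3,14) with a≤c, −a<b≤a
flip sign back: reduced form of g is (-6,3,-14)
reduced forms (-8, 5, -11) vs (-6, 3, -14) ⇒ inequivalent

no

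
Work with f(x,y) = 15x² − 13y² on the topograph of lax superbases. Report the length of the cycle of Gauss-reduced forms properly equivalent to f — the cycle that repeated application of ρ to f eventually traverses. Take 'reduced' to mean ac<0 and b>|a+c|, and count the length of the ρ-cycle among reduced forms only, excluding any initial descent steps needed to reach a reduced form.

D = 780, ⌊√D⌋ = 27
descent: ρ → (-13,26,2)  [lands on river]
river: ρ → (2,26,-13)
ρ-cycle length = 2 (tail of 1 descent step not counted)

2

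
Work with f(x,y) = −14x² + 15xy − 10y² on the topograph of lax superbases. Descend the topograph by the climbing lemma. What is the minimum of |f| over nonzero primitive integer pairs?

translate: b→13 (≡-15 mod 28), so (14,-15,10)→(14,13,9)
flip: (14,13,9)→(9,-13,14)
translate: b→5 (≡-13 mod 18), so (9,-13,14)→(9,5,10)
reduced (well bottom): (9,5,10) with a≤c, −a<b≤a
well minimum |f| = |-9| = 9 (negative-definite)

9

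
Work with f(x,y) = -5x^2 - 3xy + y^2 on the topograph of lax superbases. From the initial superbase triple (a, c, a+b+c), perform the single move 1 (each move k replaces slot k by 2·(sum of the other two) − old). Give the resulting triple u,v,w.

start (-5,1,-7) = (f(1,0),f(0,1),f(1,1))
replace slot 1: 2·(1+(-7)) − (-5) = -7 → (-7,1,-7)

-7,1,-7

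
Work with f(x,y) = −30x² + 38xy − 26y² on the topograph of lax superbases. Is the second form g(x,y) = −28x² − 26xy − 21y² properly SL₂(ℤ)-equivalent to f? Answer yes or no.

D₁ = -1676, D₂ = -1676
f is negative-definite; reduce −f:
−f: translate: b→22 (≡-38 mod 60), so (30,-38,26)→(30,22,18)
−f: flip: (30,22,18)→(18,-22,30)
−f: translate: b→14 (≡-22 mod 36), so (18,-22,30)→(18,14,26)
−f: reduced (well bottom): (18,14,26) with a≤c, −a<b≤a
flip sign back: reduced form of f is (-18,-14,-26)
g is negative-definite; reduce −g:
−g: flip: (28,26,21)→(21,-26,28)
−g: translate: b→16 (≡-26 mod 42), so (21,-26,28)→(21,16,23)
−g: reduced (well bottom): (21,16,23) with a≤c, −a<b≤a
flip sign back: reduced form of g is (-21,-16,-23)
reduced forms (-18, -14, -26) vs (-21, -16, -23) ⇒ inequivalent

no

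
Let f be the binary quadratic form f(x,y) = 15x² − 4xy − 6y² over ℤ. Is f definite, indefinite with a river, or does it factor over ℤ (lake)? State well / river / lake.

D = b²−4ac = (-4)² − 4·15·(-6) = 376
D > 0 non-square ⇒ indefinite ⇒ periodic river

river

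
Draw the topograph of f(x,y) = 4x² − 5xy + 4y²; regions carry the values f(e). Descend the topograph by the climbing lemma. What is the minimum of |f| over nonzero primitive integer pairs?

translate: b→3 (≡-5 mod 8), so (4,-5,4)→(4,3,3)
flip: (4,3,3)→(3,-3,4)
translate: b→3 (≡-3 mod 6), so (3,-3,4)→(3,3,4)
reduced (well bottom): (3,3,4) with a≤c, −a<b≤a
well minimum = a = 3

3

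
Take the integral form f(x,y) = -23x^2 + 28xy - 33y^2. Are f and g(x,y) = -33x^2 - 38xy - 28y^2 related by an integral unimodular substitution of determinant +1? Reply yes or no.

D₁ = -2252, D₂ = -2252
f is negative-definite; reduce −f:
−f: translate: b→18 (≡-28 mod 46), so (23,-28,33)→(23,18,28)
−f: reduced (well bottom): (23,18,28) with a≤c, −a<b≤a
flip sign back: reduced form of f is (-23,-18,-28)
g is negative-definite; reduce −g:
−g: translate: b→-28 (≡38 mod 66), so (33,38,28)→(33,-28,23)
−g: flip: (33,-28,23)→(23,28,33)
−g: translate: b→-18 (≡28 mod 46), so (23,28,33)→(23,-18,28)
−g: reduced (well bottom): (23,-18,28) with a≤c, −a<b≤a
flip sign back: reduced form of g is (-23,18,-28)
reduced forms (-23, -18, -28) vs (-23, 18, -28) ⇒ inequivalent

no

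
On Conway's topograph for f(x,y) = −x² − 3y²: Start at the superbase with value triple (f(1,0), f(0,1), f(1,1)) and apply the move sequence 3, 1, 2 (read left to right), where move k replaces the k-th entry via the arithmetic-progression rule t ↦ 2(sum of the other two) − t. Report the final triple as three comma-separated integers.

start (-1,-3,-4) = (f(1,0),f(0,1),f(1,1))
replace slot 3: 2·((-1)+(-3)) − (-4) = -4 → (-1,-3,-4)
replace slot 1: 2·((-3)+(-4)) − (-1) = -13 → (-13,-3,-4)
replace slot 2: 2·((-13)+(-4)) − (-3) = -31 → (-13,-31,-4)

-13,-31,-4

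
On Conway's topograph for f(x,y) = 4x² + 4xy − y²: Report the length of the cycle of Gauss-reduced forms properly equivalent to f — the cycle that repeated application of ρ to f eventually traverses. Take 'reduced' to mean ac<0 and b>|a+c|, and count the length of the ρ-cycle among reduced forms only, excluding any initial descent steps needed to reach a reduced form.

D = 32, ⌊√D⌋ = 5
river: ρ → (-1,4,4)
river: ρ → (4,4,-1)
ρ-cycle length = 2 (tail of 0 descent steps not counted)

2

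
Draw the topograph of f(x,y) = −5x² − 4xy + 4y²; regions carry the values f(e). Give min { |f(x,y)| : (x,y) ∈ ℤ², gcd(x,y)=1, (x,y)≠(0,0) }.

descent: ρ → (4,4,-5)  [lands on river]
river: ρ → (-5,6,3)
river: ρ → (3,6,-5)
river: ρ → (-5,4,4)
closes: descent 1, river 4
min |a| on river = 3

3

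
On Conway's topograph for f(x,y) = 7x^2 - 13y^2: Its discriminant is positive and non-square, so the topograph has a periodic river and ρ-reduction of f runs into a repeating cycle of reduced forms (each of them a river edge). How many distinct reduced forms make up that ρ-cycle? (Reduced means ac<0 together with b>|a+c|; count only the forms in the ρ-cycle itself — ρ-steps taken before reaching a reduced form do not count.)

D = 364, ⌊√D⌋ = 19
descent: ρ → (-13,0,7)
descent: ρ → (7,14,-6)  [lands on river]
river: ρ → (-6,10,11)
river: ρ → (11,12,-5)
river: ρ → (-5,18,2)
river: ρ → (2,18,-5)
river: ρ → (-5,12,11)
river: ρ → (11,10,-6)
river: ρ → (-6,14,7)
ρ-cycle length = 8 (tail of 2 descent steps not counted)

8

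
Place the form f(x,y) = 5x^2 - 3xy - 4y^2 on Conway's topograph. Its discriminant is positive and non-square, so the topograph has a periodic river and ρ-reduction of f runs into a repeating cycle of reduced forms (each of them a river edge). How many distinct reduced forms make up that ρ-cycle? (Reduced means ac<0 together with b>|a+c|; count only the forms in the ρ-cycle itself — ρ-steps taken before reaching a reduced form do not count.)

D = 89, ⌊√D⌋ = 9
descent: ρ → (-4,3,5)  [lands on river]
river: ρ → (5,7,-2)
river: ρ → (-2,9,1)
river: ρ → (1,9,-2)
river: ρ → (-2,7,5)
river: ρ → (5,3,-4)
river: ρ → (-4,5,4)
river: ρ → (4,3,-5)
river: ρ → (-5,7,2)
river: ρ → (2,9,-1)
river: ρ → (-1,9,2)
river: ρ → (2,7,-5)
river: ρ → (-5,3,4)
river: ρ → (4,5,-4)
ρ-cycle length = 14 (tail of 1 descent step not counted)

14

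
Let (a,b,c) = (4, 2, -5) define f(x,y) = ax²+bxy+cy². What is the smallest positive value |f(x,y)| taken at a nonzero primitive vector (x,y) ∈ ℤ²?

river: ρ → (-5,8,1)
river: ρ → (1,8,-5)
river: ρ → (-5,2,4)
river: ρ → (4,6,-3)
river: ρ → (-3,6,4)
river: ρ → (4,2,-5)
closes: descent 0, river 6
min |a| on river = 1

1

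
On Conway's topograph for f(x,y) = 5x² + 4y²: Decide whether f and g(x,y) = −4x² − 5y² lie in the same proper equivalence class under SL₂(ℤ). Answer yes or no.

D₁ = -80, D₂ = -80
f: flip: (5,0,4)→(4,0,5)
f: reduced (well bottom): (4,0,5) with a≤c, −a<b≤a
g is negative-definite; reduce −g:
−g: reduced (well bottom): (4,0,5) with a≤c, −a<b≤a
flip sign back: reduced form of g is (-4,0,-5)
reduced forms (4, 0, 5) vs (-4, 0, -5) ⇒ inequivalent

no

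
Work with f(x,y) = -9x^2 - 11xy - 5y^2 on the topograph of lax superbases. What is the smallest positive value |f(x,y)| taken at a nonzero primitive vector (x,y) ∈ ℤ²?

translate: b→-7 (≡11 mod 18), so (9,11,5)→(9,-7,3)
flip: (9,-7,3)→(3,7,9)
translate: b→1 (≡7 mod 6), so (3,7,9)→(3,1,5)
reduced (well bottom): (3,1,5) with a≤c, −a<b≤a
well minimum |f| = |-3| = 3 (negative-definite)

3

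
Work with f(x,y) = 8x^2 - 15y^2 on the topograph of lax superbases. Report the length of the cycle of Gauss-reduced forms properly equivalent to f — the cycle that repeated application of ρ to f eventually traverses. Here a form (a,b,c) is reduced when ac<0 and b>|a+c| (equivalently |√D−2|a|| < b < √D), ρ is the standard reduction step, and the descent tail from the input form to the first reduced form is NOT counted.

D = 480, ⌊√D⌋ = 21
descent: ρ → (-15,0,8)
descent: ρ → (8,16,-7)  [lands on river]
river: ρ → (-7,12,12)
river: ρ → (12,12,-7)
river: ρ → (-7,16,8)
ρ-cycle length = 4 (tail of 2 descent steps not counted)

4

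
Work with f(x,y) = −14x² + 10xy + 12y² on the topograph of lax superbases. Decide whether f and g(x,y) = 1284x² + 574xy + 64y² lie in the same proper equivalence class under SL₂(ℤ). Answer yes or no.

D₁ = 772, D₂ = 772
river cycle of f (length 30): (12, 14, -12), (-12, 10, 14), (14, 18, -8), (-8, 14, 18), (18, 22, -4), (-4, 26, 6), (6, 22, -12), (-12, 26, 2), (2, 26, -12), (-12, 22, 6), … (20 more)
river cycle of g (length 30): (12, 14, -12), (-12, 10, 14), (14, 18, -8), (-8, 14, 18), (18, 22, -4), (-4, 26, 6), (6, 22, -12), (-12, 26, 2), (2, 26, -12), (-12, 22, 6), … (20 more)
cycles coincide ⇒ equivalent

yes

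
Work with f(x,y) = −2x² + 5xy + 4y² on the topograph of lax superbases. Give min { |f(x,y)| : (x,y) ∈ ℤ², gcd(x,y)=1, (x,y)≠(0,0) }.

river: ρ → (4,3,-3)
river: ρ → (-3,3,4)
river: ρ → (4,5,-2)
river: ρ → (-2,7,1)
river: ρ → (1,7,-2)
river: ρ → (-2,5,4)
closes: descent 0, river 6
min |a| on river = 1

1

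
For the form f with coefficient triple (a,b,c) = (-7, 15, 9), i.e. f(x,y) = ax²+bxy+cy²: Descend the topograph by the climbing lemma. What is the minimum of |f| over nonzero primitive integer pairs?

river: ρ → (9,21,-1)
river: ρ → (-1,21,9)
river: ρ → (9,15,-7)
river: ρ → (-7,13,11)
river: ρ → (11,9,-9)
river: ρ → (-9,9,11)
river: ρ → (11,13,-7)
river: ρ → (-7,15,9)
closes: descent 0, river 8
min |a| on river = 1

1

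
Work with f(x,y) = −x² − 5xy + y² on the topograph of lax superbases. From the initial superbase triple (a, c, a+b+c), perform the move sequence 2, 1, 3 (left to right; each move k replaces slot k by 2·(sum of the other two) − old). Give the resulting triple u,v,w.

start (-1,1,-5) = (f(1,0),f(0,1),f(1,1))
replace slot 2: 2·((-1)+(-5)) − 1 = -13 → (-1,-13,-5)
replace slot 1: 2·((-13)+(-5)) − (-1) = -35 → (-35,-13,-5)
replace slot 3: 2·((-35)+(-13)) − (-5) = -91 → (-35,-13,-91)

-35,-13,-91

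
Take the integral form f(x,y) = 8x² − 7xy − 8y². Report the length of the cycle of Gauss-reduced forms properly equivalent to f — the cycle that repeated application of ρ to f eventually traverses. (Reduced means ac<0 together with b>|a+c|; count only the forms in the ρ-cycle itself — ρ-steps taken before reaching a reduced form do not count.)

D = 305, ⌊√D⌋ = 17
descent: ρ → (-8,7,8)  [lands on river]
river: ρ → (8,9,-7)
river: ρ → (-7,5,10)
river: ρ → (10,15,-2)
river: ρ → (-2,17,2)
river: ρ → (2,15,-10)
river: ρ → (-10,5,7)
river: ρ → (7,9,-8)
ρ-cycle length = 8 (tail of 1 descent step not counted)

8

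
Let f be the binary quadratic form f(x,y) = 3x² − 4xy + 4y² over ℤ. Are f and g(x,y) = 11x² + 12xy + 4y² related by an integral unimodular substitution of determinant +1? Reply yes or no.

D₁ = -32, D₂ = -32
f: translate: b→2 (≡-4 mod 6), so (3,-4,4)→(3,2,3)
f: reduced (well bottom): (3,2,3) with a≤c, −a<b≤a
g: translate: b→-10 (≡12 mod 22), so (11,12,4)→(11,-10,3)
g: flip: (11,-10,3)→(3,10,11)
g: translate: b→-2 (≡10 mod 6), so (3,10,11)→(3,-2,3)
g: flip: (3,-2,3)→(3,2,3)
g: reduced (well bottom): (3,2,3) with a≤c, −a<b≤a
reduced forms (3, 2, 3) vs (3, 2, 3) ⇒ equivalent

yes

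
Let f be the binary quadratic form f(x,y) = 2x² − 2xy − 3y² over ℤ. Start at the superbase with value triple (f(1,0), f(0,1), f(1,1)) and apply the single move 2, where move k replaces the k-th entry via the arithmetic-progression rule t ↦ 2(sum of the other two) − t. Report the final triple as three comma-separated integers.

start (2,-3,-3) = (f(1,0),f(0,1),f(1,1))
replace slot 2: 2·(2+(-3)) − (-3) = 1 → (2,1,-3)

2,1,-3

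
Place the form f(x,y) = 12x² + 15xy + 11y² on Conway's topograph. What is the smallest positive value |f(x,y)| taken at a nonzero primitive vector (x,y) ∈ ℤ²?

translate: b→-9 (≡15 mod 24), so (12,15,11)→(12,-9,8)
flip: (12,-9,8)→(8,9,12)
translate: b→-7 (≡9 mod 16), so (8,9,12)→(8,-7,11)
reduced (well bottom): (8,-7,11) with a≤c, −a<b≤a
well minimum = a = 8

8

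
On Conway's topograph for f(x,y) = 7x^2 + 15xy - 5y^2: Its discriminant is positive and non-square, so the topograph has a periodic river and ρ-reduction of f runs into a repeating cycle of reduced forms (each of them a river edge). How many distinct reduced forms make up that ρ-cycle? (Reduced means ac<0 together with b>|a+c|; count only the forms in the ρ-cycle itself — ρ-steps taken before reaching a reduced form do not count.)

D = 365, ⌊√D⌋ = 19
river: ρ → (-5,15,7)
river: ρ → (7,13,-7)
river: ρ → (-7,15,5)
river: ρ → (5,15,-7)
river: ρ → (-7,13,7)
river: ρ → (7,15,-5)
ρ-cycle length = 6 (tail of 0 descent steps not counted)

6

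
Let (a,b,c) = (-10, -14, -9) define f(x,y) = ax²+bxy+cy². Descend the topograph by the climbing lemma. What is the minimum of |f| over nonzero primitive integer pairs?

translate: b→-6 (≡14 mod 20), so (10,14,9)→(10,-6,5)
flip: (10,-6,5)→(5,6,10)
translate: b→-4 (≡6 mod 10), so (5,6,10)→(5,-4,9)
reduced (well bottom): (5,-4,9) with a≤c, −a<b≤a
well minimum |f| = |-5| = 5 (negative-definite)

5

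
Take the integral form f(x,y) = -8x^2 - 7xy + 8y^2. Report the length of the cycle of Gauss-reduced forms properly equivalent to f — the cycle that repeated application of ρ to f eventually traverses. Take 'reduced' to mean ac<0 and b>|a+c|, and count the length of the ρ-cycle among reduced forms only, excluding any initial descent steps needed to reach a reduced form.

D = 305, ⌊√D⌋ = 17
descent: ρ → (8,7,-8)  [lands on river]
river: ρ → (-8,9,7)
river: ρ → (7,5,-10)
river: ρ → (-10,15,2)
river: ρ → (2,17,-2)
river: ρ → (-2,15,10)
river: ρ → (10,5,-7)
river: ρ → (-7,9,8)
ρ-cycle length = 8 (tail of 1 descent step not counted)

8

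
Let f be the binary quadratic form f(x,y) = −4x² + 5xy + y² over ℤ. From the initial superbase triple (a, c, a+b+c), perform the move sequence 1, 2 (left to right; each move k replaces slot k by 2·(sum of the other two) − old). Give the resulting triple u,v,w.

start (-4,1,2) = (f(1,0),f(0,1),f(1,1))
replace slot 1: 2·(1+2) − (-4) = 10 → (10,1,2)
replace slot 2: 2·(10+2) − 1 = 23 → (10,23,2)

10,23,2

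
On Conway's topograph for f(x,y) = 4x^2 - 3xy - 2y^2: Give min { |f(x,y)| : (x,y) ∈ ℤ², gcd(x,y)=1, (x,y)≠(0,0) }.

descent: ρ → (-2,3,4)  [lands on river]
river: ρ → (4,5,-1)
river: ρ → (-1,5,4)
river: ρ → (4,3,-2)
river: ρ → (-2,5,2)
river: ρ → (2,3,-4)
river: ρ → (-4,5,1)
river: ρ → (1,5,-4)
river: ρ → (-4,3,2)
river: ρ → (2,5,-2)
closes: descent 1, river 10
min |a| on river = 1

1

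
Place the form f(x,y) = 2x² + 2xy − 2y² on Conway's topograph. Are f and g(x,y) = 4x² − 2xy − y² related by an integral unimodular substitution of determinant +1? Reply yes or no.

D₁ = 20, D₂ = 20
river cycle of f (length 2): (-2, 2, 2), (2, 2, -2)
river cycle of g (length 2): (-1, 4, 1), (1, 4, -1)
cycles differ ⇒ inequivalent

no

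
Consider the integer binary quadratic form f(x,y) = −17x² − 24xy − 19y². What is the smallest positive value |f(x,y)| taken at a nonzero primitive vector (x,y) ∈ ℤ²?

translate: b→-10 (≡24 mod 34), so (17,24,19)→(17,-10,12)
flip: (17,-10,12)→(12,10,17)
reduced (well bottom): (12,10,17) with a≤c, −a<b≤a
well minimum |f| = |-12| = 12 (negative-definite)

12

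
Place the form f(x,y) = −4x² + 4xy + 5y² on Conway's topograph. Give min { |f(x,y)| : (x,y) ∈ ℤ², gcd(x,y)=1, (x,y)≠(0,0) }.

river: ρ → (5,6,-3)
river: ρ → (-3,6,5)
river: ρ → (5,4,-4)
river: ρ → (-4,4,5)
closes: descent 0, river 4
min |a| on river = 3

3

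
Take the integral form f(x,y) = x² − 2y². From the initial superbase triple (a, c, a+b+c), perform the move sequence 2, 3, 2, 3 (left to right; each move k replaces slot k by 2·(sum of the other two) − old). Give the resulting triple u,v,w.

start (1,-2,-1) = (f(1,0),f(0,1),f(1,1))
replace slot 2: 2·(1+(-1)) − (-2) = 2 → (1,2,-1)
replace slot 3: 2·(1+2) − (-1) = 7 → (1,2,7)
replace slot 2: 2·(1+7) − 2 = 14 → (1,14,7)
replace slot 3: 2·(1+14) − 7 = 23 → (1,14,23)

1,14,23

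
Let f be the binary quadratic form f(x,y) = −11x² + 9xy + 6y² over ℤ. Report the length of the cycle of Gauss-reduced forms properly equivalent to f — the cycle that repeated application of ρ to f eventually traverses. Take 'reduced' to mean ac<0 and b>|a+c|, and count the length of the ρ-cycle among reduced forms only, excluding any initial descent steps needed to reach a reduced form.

D = 345, ⌊√D⌋ = 18
river: ρ → (6,15,-5)
river: ρ → (-5,15,6)
river: ρ → (6,9,-11)
river: ρ → (-11,13,4)
river: ρ → (4,11,-14)
river: ρ → (-14,17,1)
river: ρ → (1,17,-14)
river: ρ → (-14,11,4)
river: ρ → (4,13,-11)
river: ρ → (-11,9,6)
ρ-cycle length = 10 (tail of 0 descent steps not counted)

10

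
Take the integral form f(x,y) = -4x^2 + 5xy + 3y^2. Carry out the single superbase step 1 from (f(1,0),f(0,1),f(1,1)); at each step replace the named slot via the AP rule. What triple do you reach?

start (-4,3,4) = (f(1,0),f(0,1),f(1,1))
replace slot 1: 2·(3+4) − (-4) = 18 → (18,3,4)

18,3,4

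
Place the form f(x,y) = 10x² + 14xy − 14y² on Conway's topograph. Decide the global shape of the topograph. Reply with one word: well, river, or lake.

D = b²−4ac = 14² − 4·10·(-14) = 756
D > 0 non-square ⇒ indefinite ⇒ periodic river

river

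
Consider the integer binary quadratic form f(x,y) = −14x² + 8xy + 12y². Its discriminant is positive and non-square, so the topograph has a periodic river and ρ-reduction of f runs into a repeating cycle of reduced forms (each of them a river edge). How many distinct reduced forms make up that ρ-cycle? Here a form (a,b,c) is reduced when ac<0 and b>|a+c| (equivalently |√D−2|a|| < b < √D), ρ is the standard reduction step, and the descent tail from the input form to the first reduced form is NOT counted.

D = 736, ⌊√D⌋ = 27
river: ρ → (12,16,-10)
river: ρ → (-10,24,4)
river: ρ → (4,24,-10)
river: ρ → (-10,16,12)
river: ρ → (12,8,-14)
river: ρ → (-14,20,6)
river: ρ → (6,16,-20)
river: ρ → (-20,24,2)
river: ρ → (2,24,-20)
river: ρ → (-20,16,6)
river: ρ → (6,20,-14)
river: ρ → (-14,8,12)
ρ-cycle length = 12 (tail of 0 descent steps not counted)

12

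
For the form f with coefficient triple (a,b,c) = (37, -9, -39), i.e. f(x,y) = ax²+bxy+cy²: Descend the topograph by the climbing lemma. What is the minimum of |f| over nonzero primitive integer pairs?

descent: ρ → (-39,9,37)  [lands on river]
river: ρ → (37,65,-11)
river: ρ → (-11,67,31)
river: ρ → (31,57,-21)
river: ρ → (-21,69,13)
river: ρ → (13,61,-41)
river: ρ → (-41,21,33)
river: ρ → (33,45,-29)
river: ρ → (-29,71,7)
river: ρ → (7,69,-39)
closes: descent 1, river 10
min |a| on river = 7

7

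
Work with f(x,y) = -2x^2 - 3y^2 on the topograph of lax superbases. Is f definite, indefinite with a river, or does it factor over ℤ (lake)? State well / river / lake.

D = b²−4ac = 0² − 4·(-2)·(-3) = -24
D < 0 ⇒ definite ⇒ every region one sign ⇒ single well

well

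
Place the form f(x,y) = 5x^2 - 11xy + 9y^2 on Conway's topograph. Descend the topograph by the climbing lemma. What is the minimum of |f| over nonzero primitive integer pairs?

translate: b→-1 (≡-11 mod 10), so (5,-11,9)→(5,-1,3)
flip: (5,-1,3)→(3,1,5)
reduced (well bottom): (3,1,5) with a≤c, −a<b≤a
well minimum = a = 3

3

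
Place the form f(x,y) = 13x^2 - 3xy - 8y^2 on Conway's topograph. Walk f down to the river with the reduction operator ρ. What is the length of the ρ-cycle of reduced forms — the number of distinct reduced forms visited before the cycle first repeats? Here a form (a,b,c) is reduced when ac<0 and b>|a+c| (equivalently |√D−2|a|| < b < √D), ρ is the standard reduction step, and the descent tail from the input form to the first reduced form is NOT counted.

D = 425, ⌊√D⌋ = 20
descent: ρ → (-8,19,2)  [lands on river]
river: ρ → (2,17,-17)
river: ρ → (-17,17,2)
river: ρ → (2,19,-8)
river: ρ → (-8,13,8)
river: ρ → (8,19,-2)
river: ρ → (-2,17,17)
river: ρ → (17,17,-2)
river: ρ → (-2,19,8)
river: ρ → (8,13,-8)
ρ-cycle length = 10 (tail of 1 descent step not counted)

10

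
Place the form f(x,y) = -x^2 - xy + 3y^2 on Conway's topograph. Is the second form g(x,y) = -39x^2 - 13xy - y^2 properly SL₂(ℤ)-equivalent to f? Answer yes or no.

D₁ = 13, D₂ = 13
river cycle of f (length 2): (-1, 3, 1), (1, 3, -1)
river cycle of g (length 2): (-1, 3, 1), (1, 3, -1)
cycles coincide ⇒ equivalent

yes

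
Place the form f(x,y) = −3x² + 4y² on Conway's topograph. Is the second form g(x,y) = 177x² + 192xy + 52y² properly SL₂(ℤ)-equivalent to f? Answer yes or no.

D₁ = 48, D₂ = 48
river cycle of f (length 2): (-3, 6, 1), (1, 6, -3)
river cycle of g (length 2): (1, 6, -3), (-3, 6, 1)
cycles coincide ⇒ equivalent

yes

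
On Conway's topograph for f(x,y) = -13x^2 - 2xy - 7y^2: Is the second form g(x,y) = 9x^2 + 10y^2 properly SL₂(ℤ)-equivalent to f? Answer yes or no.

D₁ = -360, D₂ = -360
f is negative-definite; reduce −f:
−f: flip: (13,2,7)→(7,-2,13)
−f: reduced (well bottom): (7,-2,13) with a≤c, −a<b≤a
flip sign back: reduced form of f is (-7,2,-13)
g: reduced (well bottom): (9,0,10) with a≤c, −a<b≤a
reduced forms (-7, 2, -13) vs (9, 0, 10) ⇒ inequivalent

no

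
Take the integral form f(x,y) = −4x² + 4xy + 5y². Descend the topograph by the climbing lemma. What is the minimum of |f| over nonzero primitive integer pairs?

river: ρ → (5,6,-3)
river: ρ → (-3,6,5)
river: ρ → (5,4,-4)
river: ρ → (-4,4,5)
closes: descent 0, river 4
min |a| on river = 3

3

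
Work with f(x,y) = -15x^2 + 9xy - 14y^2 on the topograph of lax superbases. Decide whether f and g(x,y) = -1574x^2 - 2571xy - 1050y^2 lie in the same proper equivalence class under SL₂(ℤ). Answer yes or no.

D₁ = -759, D₂ = -759
f is negative-definite; reduce −f:
−f: flip: (15,-9,14)→(14,9,15)
−f: reduced (well bottom): (14,9,15) with a≤c, −a<b≤a
flip sign back: reduced form of f is (-14,-9,-15)
g is negative-definite; reduce −g:
−g: translate: b→-577 (≡2571 mod 3148), so (1574,2571,1050)→(1574,-577,53)
−g: flip: (1574,-577,53)→(53,577,1574)
−g: translate: b→47 (≡577 mod 106), so (53,577,1574)→(53,47,14)
−g: flip: (53,47,14)→(14,-47,53)
−g: translate: b→9 (≡-47 mod 28), so (14,-47,53)→(14,9,15)
−g: reduced (well bottom): (14,9,15) with a≤c, −a<b≤a
flip sign back: reduced form of g is (-14,-9,-15)
reduced forms (-14, -9, -15) vs (-14, -9, -15) ⇒ equivalent

yes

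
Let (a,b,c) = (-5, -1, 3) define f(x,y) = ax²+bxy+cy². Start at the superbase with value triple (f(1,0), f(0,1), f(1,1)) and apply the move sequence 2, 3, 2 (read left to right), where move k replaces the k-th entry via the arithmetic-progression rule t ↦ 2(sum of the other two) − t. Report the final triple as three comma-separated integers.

start (-5,3,-3) = (f(1,0),f(0,1),f(1,1))
replace slot 2: 2·((-5)+(-3)) − 3 = -19 → (-5,-19,-3)
replace slot 3: 2·((-5)+(-19)) − (-3) = -45 → (-5,-19,-45)
replace slot 2: 2·((-5)+(-45)) − (-19) = -81 → (-5,-81,-45)

-5,-81,-45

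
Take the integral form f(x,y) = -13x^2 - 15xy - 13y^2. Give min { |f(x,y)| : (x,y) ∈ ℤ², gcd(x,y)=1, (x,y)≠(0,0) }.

translate: b→-11 (≡15 mod 26), so (13,15,13)→(13,-11,11)
flip: (13,-11,11)→(11,11,13)
reduced (well bottom): (11,11,13) with a≤c, −a<b≤a
well minimum |f| = |-11| = 11 (negative-definite)

11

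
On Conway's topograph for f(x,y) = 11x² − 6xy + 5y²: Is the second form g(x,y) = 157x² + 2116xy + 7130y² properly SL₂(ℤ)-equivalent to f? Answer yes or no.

D₁ = -184, D₂ = -184
f: flip: (11,-6,5)→(5,6,11)
f: translate: b→-4 (≡6 mod 10), so (5,6,11)→(5,-4,10)
f: reduced (well bottom): (5,-4,10) with a≤c, −a<b≤a
g: translate: b→-82 (≡2116 mod 314), so (157,2116,7130)→(157,-82,11)
g: flip: (157,-82,11)→(11,82,157)
g: translate: b→-6 (≡82 mod 22), so (11,82,157)→(11,-6,5)
g: flip: (11,-6,5)→(5,6,11)
g: translate: b→-4 (≡6 mod 10), so (5,6,11)→(5,-4,10)
g: reduced (well bottom): (5,-4,10) with a≤c, −a<b≤a
reduced forms (5, -4, 10) vs (5, -4, 10) ⇒ equivalent

yes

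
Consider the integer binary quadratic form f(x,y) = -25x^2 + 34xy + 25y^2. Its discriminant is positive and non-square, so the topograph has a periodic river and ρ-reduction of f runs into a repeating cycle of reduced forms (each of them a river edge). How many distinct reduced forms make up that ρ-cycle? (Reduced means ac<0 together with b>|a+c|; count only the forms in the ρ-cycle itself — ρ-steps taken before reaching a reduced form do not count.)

D = 3656, ⌊√D⌋ = 60
river: ρ → (25,16,-34)
river: ρ → (-34,52,7)
river: ρ → (7,60,-2)
river: ρ → (-2,60,7)
river: ρ → (7,52,-34)
river: ρ → (-34,16,25)
river: ρ → (25,34,-25)
river: ρ → (-25,16,34)
river: ρ → (34,52,-7)
river: ρ → (-7,60,2)
river: ρ → (2,60,-7)
river: ρ → (-7,52,34)
river: ρ → (34,16,-25)
river: ρ → (-25,34,25)
ρ-cycle length = 14 (tail of 0 descent steps not counted)

14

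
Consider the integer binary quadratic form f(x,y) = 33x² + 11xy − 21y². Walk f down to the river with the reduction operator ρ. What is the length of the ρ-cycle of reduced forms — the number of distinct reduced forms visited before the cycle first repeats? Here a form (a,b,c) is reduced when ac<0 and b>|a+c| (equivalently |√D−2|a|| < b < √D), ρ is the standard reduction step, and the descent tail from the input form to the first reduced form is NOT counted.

D = 2893, ⌊√D⌋ = 53
descent: ρ → (-21,31,23)  [lands on river]
river: ρ → (23,15,-29)
river: ρ → (-29,43,9)
river: ρ → (9,47,-19)
river: ρ → (-19,29,27)
river: ρ → (27,25,-21)
river: ρ → (-21,17,31)
river: ρ → (31,45,-7)
river: ρ → (-7,53,3)
river: ρ → (3,49,-41)
river: ρ → (-41,33,11)
river: ρ → (11,33,-41)
river: ρ → (-41,49,3)
river: ρ → (3,53,-7)
river: ρ → (-7,45,31)
river: ρ → (31,17,-21)
river: ρ → (-21,25,27)
river: ρ → (27,29,-19)
river: ρ → (-19,47,9)
river: ρ → (9,43,-29)
river: ρ → (-29,15,23)
river: ρ → (23,31,-21)
river: ρ → (-21,53,1)
river: ρ → (1,53,-21)
ρ-cycle length = 24 (tail of 1 descent step not counted)

24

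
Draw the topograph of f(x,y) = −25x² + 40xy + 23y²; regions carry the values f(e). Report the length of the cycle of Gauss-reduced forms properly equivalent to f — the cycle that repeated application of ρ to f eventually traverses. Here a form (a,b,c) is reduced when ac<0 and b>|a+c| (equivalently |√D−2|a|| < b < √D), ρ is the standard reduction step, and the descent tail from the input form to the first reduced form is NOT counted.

D = 3900, ⌊√D⌋ = 62
river: ρ → (23,52,-13)
river: ρ → (-13,52,23)
river: ρ → (23,40,-25)
river: ρ → (-25,60,3)
river: ρ → (3,60,-25)
river: ρ → (-25,40,23)
ρ-cycle length = 6 (tail of 0 descent steps not counted)

6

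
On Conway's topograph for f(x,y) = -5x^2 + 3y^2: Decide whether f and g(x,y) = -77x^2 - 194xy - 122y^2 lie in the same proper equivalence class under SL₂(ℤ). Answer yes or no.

D₁ = 60, D₂ = 60
river cycle of f (length 2): (3, 6, -2), (-2, 6, 3)
river cycle of g (length 2): (3, 6, -2), (-2, 6, 3)
cycles coincide ⇒ equivalent

yes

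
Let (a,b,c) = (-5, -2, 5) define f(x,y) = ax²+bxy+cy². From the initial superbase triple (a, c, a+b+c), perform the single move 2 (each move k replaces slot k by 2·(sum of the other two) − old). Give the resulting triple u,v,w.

start (-5,5,-2) = (f(1,0),f(0,1),f(1,1))
replace slot 2: 2·((-5)+(-2)) − 5 = -19 → (-5,-19,-2)

-5,-19,-2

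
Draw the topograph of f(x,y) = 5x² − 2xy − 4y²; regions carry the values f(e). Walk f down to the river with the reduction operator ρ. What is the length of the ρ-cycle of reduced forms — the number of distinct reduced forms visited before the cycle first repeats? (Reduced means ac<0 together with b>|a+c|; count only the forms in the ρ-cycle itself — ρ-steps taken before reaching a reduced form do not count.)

D = 84, ⌊√D⌋ = 9
descent: ρ → (-4,2,5)  [lands on river]
river: ρ → (5,8,-1)
river: ρ → (-1,8,5)
river: ρ → (5,2,-4)
river: ρ → (-4,6,3)
river: ρ → (3,6,-4)
ρ-cycle length = 6 (tail of 1 descent step not counted)

6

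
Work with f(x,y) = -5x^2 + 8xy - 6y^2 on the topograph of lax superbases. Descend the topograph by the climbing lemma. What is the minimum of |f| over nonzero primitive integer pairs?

translate: b→2 (≡-8 mod 10), so (5,-8,6)→(5,2,3)
flip: (5,2,3)→(3,-2,5)
reduced (well bottom): (3,-2,5) with a≤c, −a<b≤a
well minimum |f| = |-3| = 3 (negative-definite)

3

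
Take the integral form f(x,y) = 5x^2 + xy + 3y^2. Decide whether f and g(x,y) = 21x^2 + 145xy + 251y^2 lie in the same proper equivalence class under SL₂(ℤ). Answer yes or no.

D₁ = -59, D₂ = -59
f: flip: (5,1,3)→(3,-1,5)
f: reduced (well bottom): (3,-1,5) with a≤c, −a<b≤a
g: translate: b→19 (≡145 mod 42), so (21,145,251)→(21,19,5)
g: flip: (21,19,5)→(5,-19,21)
g: translate: b→1 (≡-19 mod 10), so (5,-19,21)→(5,1,3)
g: flip: (5,1,3)→(3,-1,5)
g: reduced (well bottom): (3,-1,5) with a≤c, −a<b≤a
reduced forms (3, -1, 5) vs (3, -1, 5) ⇒ equivalent

yes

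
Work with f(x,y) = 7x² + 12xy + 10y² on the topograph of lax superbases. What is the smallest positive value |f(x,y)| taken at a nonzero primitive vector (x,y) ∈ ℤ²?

translate: b→-2 (≡12 mod 14), so (7,12,10)→(7,-2,5)
flip: (7,-2,5)→(5,2,7)
reduced (well bottom): (5,2,7) with a≤c, −a<b≤a
well minimum = a = 5

5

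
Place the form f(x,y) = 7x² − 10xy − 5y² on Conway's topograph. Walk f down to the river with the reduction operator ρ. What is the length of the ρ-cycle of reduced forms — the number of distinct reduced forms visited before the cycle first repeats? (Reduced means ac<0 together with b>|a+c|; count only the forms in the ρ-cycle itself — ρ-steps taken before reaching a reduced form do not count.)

D = 240, ⌊√D⌋ = 15
descent: ρ → (-5,10,7)  [lands on river]
river: ρ → (7,4,-8)
river: ρ → (-8,12,3)
river: ρ → (3,12,-8)
river: ρ → (-8,4,7)
river: ρ → (7,10,-5)
ρ-cycle length = 6 (tail of 1 descent step not counted)

6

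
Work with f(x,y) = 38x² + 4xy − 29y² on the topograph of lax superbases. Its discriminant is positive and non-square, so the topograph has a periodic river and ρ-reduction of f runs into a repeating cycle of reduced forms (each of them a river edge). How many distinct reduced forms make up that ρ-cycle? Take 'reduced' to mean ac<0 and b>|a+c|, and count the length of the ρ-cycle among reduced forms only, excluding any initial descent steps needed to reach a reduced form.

D = 4424, ⌊√D⌋ = 66
descent: ρ → (-29,54,13)  [lands on river]
river: ρ → (13,50,-37)
river: ρ → (-37,24,26)
river: ρ → (26,28,-35)
river: ρ → (-35,42,19)
river: ρ → (19,34,-43)
river: ρ → (-43,52,10)
river: ρ → (10,48,-53)
river: ρ → (-53,58,5)
river: ρ → (5,62,-29)
ρ-cycle length = 10 (tail of 1 descent step not counted)

10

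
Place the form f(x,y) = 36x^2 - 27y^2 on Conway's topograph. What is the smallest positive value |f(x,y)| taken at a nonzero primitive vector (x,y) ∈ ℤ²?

descent: ρ → (-27,54,9)  [lands on river]
river: ρ → (9,54,-27)
closes: descent 1, river 2
min |a| on river = 9

9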